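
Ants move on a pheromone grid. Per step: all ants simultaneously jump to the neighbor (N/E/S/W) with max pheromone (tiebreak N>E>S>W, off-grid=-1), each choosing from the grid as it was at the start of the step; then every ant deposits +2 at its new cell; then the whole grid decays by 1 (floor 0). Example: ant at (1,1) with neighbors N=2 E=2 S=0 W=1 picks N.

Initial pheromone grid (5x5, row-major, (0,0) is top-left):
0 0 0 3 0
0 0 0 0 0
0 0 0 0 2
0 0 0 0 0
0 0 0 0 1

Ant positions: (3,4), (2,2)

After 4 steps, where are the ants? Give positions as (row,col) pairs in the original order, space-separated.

Step 1: ant0:(3,4)->N->(2,4) | ant1:(2,2)->N->(1,2)
  grid max=3 at (2,4)
Step 2: ant0:(2,4)->N->(1,4) | ant1:(1,2)->N->(0,2)
  grid max=2 at (2,4)
Step 3: ant0:(1,4)->S->(2,4) | ant1:(0,2)->E->(0,3)
  grid max=3 at (2,4)
Step 4: ant0:(2,4)->N->(1,4) | ant1:(0,3)->E->(0,4)
  grid max=2 at (2,4)

(1,4) (0,4)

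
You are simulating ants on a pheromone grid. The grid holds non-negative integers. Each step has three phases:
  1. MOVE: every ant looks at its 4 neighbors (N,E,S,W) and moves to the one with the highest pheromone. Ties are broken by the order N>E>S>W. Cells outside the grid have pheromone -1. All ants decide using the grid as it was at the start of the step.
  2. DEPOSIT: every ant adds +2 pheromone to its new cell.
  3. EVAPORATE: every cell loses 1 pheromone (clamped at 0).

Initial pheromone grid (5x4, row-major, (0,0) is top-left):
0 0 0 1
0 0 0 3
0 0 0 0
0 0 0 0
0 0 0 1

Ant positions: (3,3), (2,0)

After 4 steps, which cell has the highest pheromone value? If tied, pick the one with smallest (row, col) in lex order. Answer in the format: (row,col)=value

Answer: (0,2)=1

Derivation:
Step 1: ant0:(3,3)->S->(4,3) | ant1:(2,0)->N->(1,0)
  grid max=2 at (1,3)
Step 2: ant0:(4,3)->N->(3,3) | ant1:(1,0)->N->(0,0)
  grid max=1 at (0,0)
Step 3: ant0:(3,3)->S->(4,3) | ant1:(0,0)->E->(0,1)
  grid max=2 at (4,3)
Step 4: ant0:(4,3)->N->(3,3) | ant1:(0,1)->E->(0,2)
  grid max=1 at (0,2)
Final grid:
  0 0 1 0
  0 0 0 0
  0 0 0 0
  0 0 0 1
  0 0 0 1
Max pheromone 1 at (0,2)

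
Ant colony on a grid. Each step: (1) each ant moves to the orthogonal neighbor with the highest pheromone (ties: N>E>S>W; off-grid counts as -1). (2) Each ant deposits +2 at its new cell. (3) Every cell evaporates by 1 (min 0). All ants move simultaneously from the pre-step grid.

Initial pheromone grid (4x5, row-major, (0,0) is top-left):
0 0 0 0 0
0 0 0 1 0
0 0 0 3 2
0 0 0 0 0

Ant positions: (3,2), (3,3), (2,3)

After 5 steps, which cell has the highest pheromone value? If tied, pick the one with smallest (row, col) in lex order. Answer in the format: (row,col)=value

Step 1: ant0:(3,2)->N->(2,2) | ant1:(3,3)->N->(2,3) | ant2:(2,3)->E->(2,4)
  grid max=4 at (2,3)
Step 2: ant0:(2,2)->E->(2,3) | ant1:(2,3)->E->(2,4) | ant2:(2,4)->W->(2,3)
  grid max=7 at (2,3)
Step 3: ant0:(2,3)->E->(2,4) | ant1:(2,4)->W->(2,3) | ant2:(2,3)->E->(2,4)
  grid max=8 at (2,3)
Step 4: ant0:(2,4)->W->(2,3) | ant1:(2,3)->E->(2,4) | ant2:(2,4)->W->(2,3)
  grid max=11 at (2,3)
Step 5: ant0:(2,3)->E->(2,4) | ant1:(2,4)->W->(2,3) | ant2:(2,3)->E->(2,4)
  grid max=12 at (2,3)
Final grid:
  0 0 0 0 0
  0 0 0 0 0
  0 0 0 12 11
  0 0 0 0 0
Max pheromone 12 at (2,3)

Answer: (2,3)=12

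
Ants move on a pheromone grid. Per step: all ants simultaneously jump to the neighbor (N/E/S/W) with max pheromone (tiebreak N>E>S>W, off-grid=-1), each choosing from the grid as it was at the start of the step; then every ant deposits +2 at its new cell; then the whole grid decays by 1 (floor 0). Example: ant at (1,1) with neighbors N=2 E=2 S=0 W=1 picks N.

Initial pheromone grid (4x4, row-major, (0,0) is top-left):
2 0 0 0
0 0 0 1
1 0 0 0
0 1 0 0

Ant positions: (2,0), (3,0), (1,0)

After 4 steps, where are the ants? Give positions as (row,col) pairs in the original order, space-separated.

Step 1: ant0:(2,0)->N->(1,0) | ant1:(3,0)->N->(2,0) | ant2:(1,0)->N->(0,0)
  grid max=3 at (0,0)
Step 2: ant0:(1,0)->N->(0,0) | ant1:(2,0)->N->(1,0) | ant2:(0,0)->S->(1,0)
  grid max=4 at (0,0)
Step 3: ant0:(0,0)->S->(1,0) | ant1:(1,0)->N->(0,0) | ant2:(1,0)->N->(0,0)
  grid max=7 at (0,0)
Step 4: ant0:(1,0)->N->(0,0) | ant1:(0,0)->S->(1,0) | ant2:(0,0)->S->(1,0)
  grid max=8 at (0,0)

(0,0) (1,0) (1,0)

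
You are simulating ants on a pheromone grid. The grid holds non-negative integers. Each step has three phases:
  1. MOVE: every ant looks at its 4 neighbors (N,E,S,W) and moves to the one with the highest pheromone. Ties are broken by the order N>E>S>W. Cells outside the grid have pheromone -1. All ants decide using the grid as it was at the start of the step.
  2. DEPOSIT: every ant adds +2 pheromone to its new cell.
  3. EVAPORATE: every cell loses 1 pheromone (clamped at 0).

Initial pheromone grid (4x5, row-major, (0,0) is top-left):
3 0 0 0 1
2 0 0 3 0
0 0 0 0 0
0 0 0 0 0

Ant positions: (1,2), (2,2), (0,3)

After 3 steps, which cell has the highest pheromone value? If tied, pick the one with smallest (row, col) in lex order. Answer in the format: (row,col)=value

Step 1: ant0:(1,2)->E->(1,3) | ant1:(2,2)->N->(1,2) | ant2:(0,3)->S->(1,3)
  grid max=6 at (1,3)
Step 2: ant0:(1,3)->W->(1,2) | ant1:(1,2)->E->(1,3) | ant2:(1,3)->W->(1,2)
  grid max=7 at (1,3)
Step 3: ant0:(1,2)->E->(1,3) | ant1:(1,3)->W->(1,2) | ant2:(1,2)->E->(1,3)
  grid max=10 at (1,3)
Final grid:
  0 0 0 0 0
  0 0 5 10 0
  0 0 0 0 0
  0 0 0 0 0
Max pheromone 10 at (1,3)

Answer: (1,3)=10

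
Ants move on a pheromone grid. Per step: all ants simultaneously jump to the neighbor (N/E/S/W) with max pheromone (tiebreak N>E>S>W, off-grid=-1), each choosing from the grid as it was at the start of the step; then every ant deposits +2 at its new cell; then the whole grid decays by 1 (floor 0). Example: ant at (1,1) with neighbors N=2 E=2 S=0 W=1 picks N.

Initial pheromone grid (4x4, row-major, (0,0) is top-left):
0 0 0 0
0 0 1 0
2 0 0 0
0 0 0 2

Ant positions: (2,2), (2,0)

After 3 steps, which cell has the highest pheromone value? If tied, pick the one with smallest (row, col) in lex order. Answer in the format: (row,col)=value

Step 1: ant0:(2,2)->N->(1,2) | ant1:(2,0)->N->(1,0)
  grid max=2 at (1,2)
Step 2: ant0:(1,2)->N->(0,2) | ant1:(1,0)->S->(2,0)
  grid max=2 at (2,0)
Step 3: ant0:(0,2)->S->(1,2) | ant1:(2,0)->N->(1,0)
  grid max=2 at (1,2)
Final grid:
  0 0 0 0
  1 0 2 0
  1 0 0 0
  0 0 0 0
Max pheromone 2 at (1,2)

Answer: (1,2)=2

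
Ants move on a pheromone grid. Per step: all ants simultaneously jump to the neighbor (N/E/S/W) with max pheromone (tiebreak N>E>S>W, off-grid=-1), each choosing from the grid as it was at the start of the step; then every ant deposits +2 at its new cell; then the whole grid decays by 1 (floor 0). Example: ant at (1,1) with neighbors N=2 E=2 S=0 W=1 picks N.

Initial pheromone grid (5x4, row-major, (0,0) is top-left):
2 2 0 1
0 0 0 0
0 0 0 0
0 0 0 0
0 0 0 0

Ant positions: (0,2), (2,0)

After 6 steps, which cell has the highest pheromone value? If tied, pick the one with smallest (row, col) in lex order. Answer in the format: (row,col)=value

Answer: (0,0)=8

Derivation:
Step 1: ant0:(0,2)->W->(0,1) | ant1:(2,0)->N->(1,0)
  grid max=3 at (0,1)
Step 2: ant0:(0,1)->W->(0,0) | ant1:(1,0)->N->(0,0)
  grid max=4 at (0,0)
Step 3: ant0:(0,0)->E->(0,1) | ant1:(0,0)->E->(0,1)
  grid max=5 at (0,1)
Step 4: ant0:(0,1)->W->(0,0) | ant1:(0,1)->W->(0,0)
  grid max=6 at (0,0)
Step 5: ant0:(0,0)->E->(0,1) | ant1:(0,0)->E->(0,1)
  grid max=7 at (0,1)
Step 6: ant0:(0,1)->W->(0,0) | ant1:(0,1)->W->(0,0)
  grid max=8 at (0,0)
Final grid:
  8 6 0 0
  0 0 0 0
  0 0 0 0
  0 0 0 0
  0 0 0 0
Max pheromone 8 at (0,0)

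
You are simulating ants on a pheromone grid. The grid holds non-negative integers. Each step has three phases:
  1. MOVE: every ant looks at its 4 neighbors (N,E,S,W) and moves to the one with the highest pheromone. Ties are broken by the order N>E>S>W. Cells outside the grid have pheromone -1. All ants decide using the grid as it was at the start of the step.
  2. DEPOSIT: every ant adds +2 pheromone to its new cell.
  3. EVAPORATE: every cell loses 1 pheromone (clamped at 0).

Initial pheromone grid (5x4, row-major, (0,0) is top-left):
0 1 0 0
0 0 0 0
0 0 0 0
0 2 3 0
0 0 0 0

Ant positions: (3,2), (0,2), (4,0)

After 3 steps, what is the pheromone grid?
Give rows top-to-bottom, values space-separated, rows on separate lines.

After step 1: ants at (3,1),(0,1),(3,0)
  0 2 0 0
  0 0 0 0
  0 0 0 0
  1 3 2 0
  0 0 0 0
After step 2: ants at (3,2),(0,2),(3,1)
  0 1 1 0
  0 0 0 0
  0 0 0 0
  0 4 3 0
  0 0 0 0
After step 3: ants at (3,1),(0,1),(3,2)
  0 2 0 0
  0 0 0 0
  0 0 0 0
  0 5 4 0
  0 0 0 0

0 2 0 0
0 0 0 0
0 0 0 0
0 5 4 0
0 0 0 0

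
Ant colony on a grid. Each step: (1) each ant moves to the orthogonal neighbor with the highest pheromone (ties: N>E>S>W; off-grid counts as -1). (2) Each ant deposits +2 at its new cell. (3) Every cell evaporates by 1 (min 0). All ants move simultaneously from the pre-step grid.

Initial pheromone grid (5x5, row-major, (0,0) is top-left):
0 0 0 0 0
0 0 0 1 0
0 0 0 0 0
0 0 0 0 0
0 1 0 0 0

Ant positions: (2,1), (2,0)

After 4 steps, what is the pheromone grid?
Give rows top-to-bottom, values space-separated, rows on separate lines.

After step 1: ants at (1,1),(1,0)
  0 0 0 0 0
  1 1 0 0 0
  0 0 0 0 0
  0 0 0 0 0
  0 0 0 0 0
After step 2: ants at (1,0),(1,1)
  0 0 0 0 0
  2 2 0 0 0
  0 0 0 0 0
  0 0 0 0 0
  0 0 0 0 0
After step 3: ants at (1,1),(1,0)
  0 0 0 0 0
  3 3 0 0 0
  0 0 0 0 0
  0 0 0 0 0
  0 0 0 0 0
After step 4: ants at (1,0),(1,1)
  0 0 0 0 0
  4 4 0 0 0
  0 0 0 0 0
  0 0 0 0 0
  0 0 0 0 0

0 0 0 0 0
4 4 0 0 0
0 0 0 0 0
0 0 0 0 0
0 0 0 0 0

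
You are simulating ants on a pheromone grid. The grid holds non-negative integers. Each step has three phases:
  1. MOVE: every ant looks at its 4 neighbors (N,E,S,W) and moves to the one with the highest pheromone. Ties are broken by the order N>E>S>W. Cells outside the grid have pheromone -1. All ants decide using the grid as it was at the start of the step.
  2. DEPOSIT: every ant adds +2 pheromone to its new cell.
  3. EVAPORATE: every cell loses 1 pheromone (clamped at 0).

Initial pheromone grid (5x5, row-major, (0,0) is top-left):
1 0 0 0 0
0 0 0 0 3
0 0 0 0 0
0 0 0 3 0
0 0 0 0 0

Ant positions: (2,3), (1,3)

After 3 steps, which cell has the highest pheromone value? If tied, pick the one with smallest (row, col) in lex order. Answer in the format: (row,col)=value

Answer: (1,4)=4

Derivation:
Step 1: ant0:(2,3)->S->(3,3) | ant1:(1,3)->E->(1,4)
  grid max=4 at (1,4)
Step 2: ant0:(3,3)->N->(2,3) | ant1:(1,4)->N->(0,4)
  grid max=3 at (1,4)
Step 3: ant0:(2,3)->S->(3,3) | ant1:(0,4)->S->(1,4)
  grid max=4 at (1,4)
Final grid:
  0 0 0 0 0
  0 0 0 0 4
  0 0 0 0 0
  0 0 0 4 0
  0 0 0 0 0
Max pheromone 4 at (1,4)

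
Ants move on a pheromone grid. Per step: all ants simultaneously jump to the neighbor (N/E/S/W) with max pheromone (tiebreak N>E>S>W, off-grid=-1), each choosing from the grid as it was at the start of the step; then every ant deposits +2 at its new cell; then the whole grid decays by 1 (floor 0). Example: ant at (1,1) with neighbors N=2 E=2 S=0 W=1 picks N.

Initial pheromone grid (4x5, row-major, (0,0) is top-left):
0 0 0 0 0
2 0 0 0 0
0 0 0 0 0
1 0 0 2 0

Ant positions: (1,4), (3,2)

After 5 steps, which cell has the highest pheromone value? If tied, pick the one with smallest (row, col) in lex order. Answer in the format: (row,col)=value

Answer: (3,3)=3

Derivation:
Step 1: ant0:(1,4)->N->(0,4) | ant1:(3,2)->E->(3,3)
  grid max=3 at (3,3)
Step 2: ant0:(0,4)->S->(1,4) | ant1:(3,3)->N->(2,3)
  grid max=2 at (3,3)
Step 3: ant0:(1,4)->N->(0,4) | ant1:(2,3)->S->(3,3)
  grid max=3 at (3,3)
Step 4: ant0:(0,4)->S->(1,4) | ant1:(3,3)->N->(2,3)
  grid max=2 at (3,3)
Step 5: ant0:(1,4)->N->(0,4) | ant1:(2,3)->S->(3,3)
  grid max=3 at (3,3)
Final grid:
  0 0 0 0 1
  0 0 0 0 0
  0 0 0 0 0
  0 0 0 3 0
Max pheromone 3 at (3,3)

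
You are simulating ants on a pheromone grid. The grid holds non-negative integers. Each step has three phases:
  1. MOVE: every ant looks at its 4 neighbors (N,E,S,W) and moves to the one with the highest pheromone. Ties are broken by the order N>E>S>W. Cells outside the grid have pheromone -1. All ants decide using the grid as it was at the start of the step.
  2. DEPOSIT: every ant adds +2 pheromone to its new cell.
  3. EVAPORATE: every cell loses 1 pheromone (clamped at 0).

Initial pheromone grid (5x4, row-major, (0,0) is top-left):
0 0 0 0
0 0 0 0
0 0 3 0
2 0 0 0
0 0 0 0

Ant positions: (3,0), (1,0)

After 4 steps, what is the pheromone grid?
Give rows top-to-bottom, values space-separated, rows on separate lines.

After step 1: ants at (2,0),(0,0)
  1 0 0 0
  0 0 0 0
  1 0 2 0
  1 0 0 0
  0 0 0 0
After step 2: ants at (3,0),(0,1)
  0 1 0 0
  0 0 0 0
  0 0 1 0
  2 0 0 0
  0 0 0 0
After step 3: ants at (2,0),(0,2)
  0 0 1 0
  0 0 0 0
  1 0 0 0
  1 0 0 0
  0 0 0 0
After step 4: ants at (3,0),(0,3)
  0 0 0 1
  0 0 0 0
  0 0 0 0
  2 0 0 0
  0 0 0 0

0 0 0 1
0 0 0 0
0 0 0 0
2 0 0 0
0 0 0 0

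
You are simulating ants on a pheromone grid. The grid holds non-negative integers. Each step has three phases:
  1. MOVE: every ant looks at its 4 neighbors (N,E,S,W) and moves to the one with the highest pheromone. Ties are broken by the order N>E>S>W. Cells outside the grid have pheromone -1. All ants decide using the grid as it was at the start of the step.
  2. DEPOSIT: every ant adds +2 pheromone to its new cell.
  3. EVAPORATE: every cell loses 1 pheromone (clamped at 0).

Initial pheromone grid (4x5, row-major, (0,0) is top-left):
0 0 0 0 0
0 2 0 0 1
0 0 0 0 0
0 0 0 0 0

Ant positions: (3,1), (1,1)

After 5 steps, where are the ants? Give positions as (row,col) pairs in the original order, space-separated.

Step 1: ant0:(3,1)->N->(2,1) | ant1:(1,1)->N->(0,1)
  grid max=1 at (0,1)
Step 2: ant0:(2,1)->N->(1,1) | ant1:(0,1)->S->(1,1)
  grid max=4 at (1,1)
Step 3: ant0:(1,1)->N->(0,1) | ant1:(1,1)->N->(0,1)
  grid max=3 at (0,1)
Step 4: ant0:(0,1)->S->(1,1) | ant1:(0,1)->S->(1,1)
  grid max=6 at (1,1)
Step 5: ant0:(1,1)->N->(0,1) | ant1:(1,1)->N->(0,1)
  grid max=5 at (0,1)

(0,1) (0,1)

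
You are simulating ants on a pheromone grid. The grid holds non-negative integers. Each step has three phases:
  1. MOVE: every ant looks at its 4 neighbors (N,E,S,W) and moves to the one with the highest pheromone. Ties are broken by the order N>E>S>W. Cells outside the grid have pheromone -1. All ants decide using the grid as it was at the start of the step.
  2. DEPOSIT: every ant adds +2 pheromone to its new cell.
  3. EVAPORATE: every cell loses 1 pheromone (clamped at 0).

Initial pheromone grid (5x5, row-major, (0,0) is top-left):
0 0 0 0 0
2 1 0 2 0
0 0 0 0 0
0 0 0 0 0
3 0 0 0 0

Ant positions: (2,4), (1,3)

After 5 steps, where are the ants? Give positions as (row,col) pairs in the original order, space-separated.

Step 1: ant0:(2,4)->N->(1,4) | ant1:(1,3)->N->(0,3)
  grid max=2 at (4,0)
Step 2: ant0:(1,4)->W->(1,3) | ant1:(0,3)->S->(1,3)
  grid max=4 at (1,3)
Step 3: ant0:(1,3)->N->(0,3) | ant1:(1,3)->N->(0,3)
  grid max=3 at (0,3)
Step 4: ant0:(0,3)->S->(1,3) | ant1:(0,3)->S->(1,3)
  grid max=6 at (1,3)
Step 5: ant0:(1,3)->N->(0,3) | ant1:(1,3)->N->(0,3)
  grid max=5 at (0,3)

(0,3) (0,3)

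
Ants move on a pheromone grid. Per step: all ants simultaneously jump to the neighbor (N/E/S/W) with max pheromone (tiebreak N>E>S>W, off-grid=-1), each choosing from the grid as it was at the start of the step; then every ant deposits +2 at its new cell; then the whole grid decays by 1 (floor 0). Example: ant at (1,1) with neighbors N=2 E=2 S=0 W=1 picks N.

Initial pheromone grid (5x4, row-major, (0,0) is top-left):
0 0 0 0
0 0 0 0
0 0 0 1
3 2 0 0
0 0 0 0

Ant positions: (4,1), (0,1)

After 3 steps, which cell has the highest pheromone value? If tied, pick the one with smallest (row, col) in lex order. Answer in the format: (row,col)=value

Step 1: ant0:(4,1)->N->(3,1) | ant1:(0,1)->E->(0,2)
  grid max=3 at (3,1)
Step 2: ant0:(3,1)->W->(3,0) | ant1:(0,2)->E->(0,3)
  grid max=3 at (3,0)
Step 3: ant0:(3,0)->E->(3,1) | ant1:(0,3)->S->(1,3)
  grid max=3 at (3,1)
Final grid:
  0 0 0 0
  0 0 0 1
  0 0 0 0
  2 3 0 0
  0 0 0 0
Max pheromone 3 at (3,1)

Answer: (3,1)=3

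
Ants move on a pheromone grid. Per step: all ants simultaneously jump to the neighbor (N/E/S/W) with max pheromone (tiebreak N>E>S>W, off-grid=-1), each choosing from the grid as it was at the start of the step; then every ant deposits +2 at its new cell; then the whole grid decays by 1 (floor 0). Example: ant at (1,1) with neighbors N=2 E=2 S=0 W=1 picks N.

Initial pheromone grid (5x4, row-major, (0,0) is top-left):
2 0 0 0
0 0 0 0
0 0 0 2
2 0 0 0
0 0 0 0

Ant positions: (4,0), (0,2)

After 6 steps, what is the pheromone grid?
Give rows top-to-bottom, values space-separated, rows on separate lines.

After step 1: ants at (3,0),(0,3)
  1 0 0 1
  0 0 0 0
  0 0 0 1
  3 0 0 0
  0 0 0 0
After step 2: ants at (2,0),(1,3)
  0 0 0 0
  0 0 0 1
  1 0 0 0
  2 0 0 0
  0 0 0 0
After step 3: ants at (3,0),(0,3)
  0 0 0 1
  0 0 0 0
  0 0 0 0
  3 0 0 0
  0 0 0 0
After step 4: ants at (2,0),(1,3)
  0 0 0 0
  0 0 0 1
  1 0 0 0
  2 0 0 0
  0 0 0 0
After step 5: ants at (3,0),(0,3)
  0 0 0 1
  0 0 0 0
  0 0 0 0
  3 0 0 0
  0 0 0 0
After step 6: ants at (2,0),(1,3)
  0 0 0 0
  0 0 0 1
  1 0 0 0
  2 0 0 0
  0 0 0 0

0 0 0 0
0 0 0 1
1 0 0 0
2 0 0 0
0 0 0 0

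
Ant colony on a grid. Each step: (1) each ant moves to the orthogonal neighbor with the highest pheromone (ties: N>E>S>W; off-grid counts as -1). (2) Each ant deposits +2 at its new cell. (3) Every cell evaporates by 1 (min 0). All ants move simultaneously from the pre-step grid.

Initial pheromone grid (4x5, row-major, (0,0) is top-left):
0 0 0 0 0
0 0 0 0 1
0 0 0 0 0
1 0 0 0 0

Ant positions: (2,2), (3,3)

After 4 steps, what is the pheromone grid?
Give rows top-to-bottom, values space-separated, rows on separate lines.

After step 1: ants at (1,2),(2,3)
  0 0 0 0 0
  0 0 1 0 0
  0 0 0 1 0
  0 0 0 0 0
After step 2: ants at (0,2),(1,3)
  0 0 1 0 0
  0 0 0 1 0
  0 0 0 0 0
  0 0 0 0 0
After step 3: ants at (0,3),(0,3)
  0 0 0 3 0
  0 0 0 0 0
  0 0 0 0 0
  0 0 0 0 0
After step 4: ants at (0,4),(0,4)
  0 0 0 2 3
  0 0 0 0 0
  0 0 0 0 0
  0 0 0 0 0

0 0 0 2 3
0 0 0 0 0
0 0 0 0 0
0 0 0 0 0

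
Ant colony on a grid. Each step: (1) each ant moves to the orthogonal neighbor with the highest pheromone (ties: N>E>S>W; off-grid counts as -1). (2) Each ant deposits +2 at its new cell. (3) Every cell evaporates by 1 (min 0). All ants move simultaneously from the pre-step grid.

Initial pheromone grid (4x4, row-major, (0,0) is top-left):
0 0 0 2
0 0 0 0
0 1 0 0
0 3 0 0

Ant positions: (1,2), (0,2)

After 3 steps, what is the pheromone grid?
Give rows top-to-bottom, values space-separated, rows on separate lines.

After step 1: ants at (0,2),(0,3)
  0 0 1 3
  0 0 0 0
  0 0 0 0
  0 2 0 0
After step 2: ants at (0,3),(0,2)
  0 0 2 4
  0 0 0 0
  0 0 0 0
  0 1 0 0
After step 3: ants at (0,2),(0,3)
  0 0 3 5
  0 0 0 0
  0 0 0 0
  0 0 0 0

0 0 3 5
0 0 0 0
0 0 0 0
0 0 0 0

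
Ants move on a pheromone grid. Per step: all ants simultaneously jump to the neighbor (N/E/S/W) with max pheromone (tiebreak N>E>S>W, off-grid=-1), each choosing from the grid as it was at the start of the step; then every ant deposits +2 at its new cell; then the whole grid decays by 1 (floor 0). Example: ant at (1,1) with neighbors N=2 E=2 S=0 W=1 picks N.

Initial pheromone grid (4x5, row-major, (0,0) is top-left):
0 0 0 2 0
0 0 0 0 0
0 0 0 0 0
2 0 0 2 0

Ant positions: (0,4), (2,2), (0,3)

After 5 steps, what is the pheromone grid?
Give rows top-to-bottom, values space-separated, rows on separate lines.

After step 1: ants at (0,3),(1,2),(0,4)
  0 0 0 3 1
  0 0 1 0 0
  0 0 0 0 0
  1 0 0 1 0
After step 2: ants at (0,4),(0,2),(0,3)
  0 0 1 4 2
  0 0 0 0 0
  0 0 0 0 0
  0 0 0 0 0
After step 3: ants at (0,3),(0,3),(0,4)
  0 0 0 7 3
  0 0 0 0 0
  0 0 0 0 0
  0 0 0 0 0
After step 4: ants at (0,4),(0,4),(0,3)
  0 0 0 8 6
  0 0 0 0 0
  0 0 0 0 0
  0 0 0 0 0
After step 5: ants at (0,3),(0,3),(0,4)
  0 0 0 11 7
  0 0 0 0 0
  0 0 0 0 0
  0 0 0 0 0

0 0 0 11 7
0 0 0 0 0
0 0 0 0 0
0 0 0 0 0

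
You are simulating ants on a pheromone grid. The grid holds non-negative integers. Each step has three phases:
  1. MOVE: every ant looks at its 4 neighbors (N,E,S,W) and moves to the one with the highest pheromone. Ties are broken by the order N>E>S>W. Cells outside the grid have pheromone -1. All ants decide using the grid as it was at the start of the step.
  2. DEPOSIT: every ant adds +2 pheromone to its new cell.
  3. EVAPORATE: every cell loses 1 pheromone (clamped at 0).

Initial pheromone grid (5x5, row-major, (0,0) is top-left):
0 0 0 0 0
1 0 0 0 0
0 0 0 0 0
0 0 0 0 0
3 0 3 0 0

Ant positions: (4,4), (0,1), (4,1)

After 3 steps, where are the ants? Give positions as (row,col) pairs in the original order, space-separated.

Step 1: ant0:(4,4)->N->(3,4) | ant1:(0,1)->E->(0,2) | ant2:(4,1)->E->(4,2)
  grid max=4 at (4,2)
Step 2: ant0:(3,4)->N->(2,4) | ant1:(0,2)->E->(0,3) | ant2:(4,2)->N->(3,2)
  grid max=3 at (4,2)
Step 3: ant0:(2,4)->N->(1,4) | ant1:(0,3)->E->(0,4) | ant2:(3,2)->S->(4,2)
  grid max=4 at (4,2)

(1,4) (0,4) (4,2)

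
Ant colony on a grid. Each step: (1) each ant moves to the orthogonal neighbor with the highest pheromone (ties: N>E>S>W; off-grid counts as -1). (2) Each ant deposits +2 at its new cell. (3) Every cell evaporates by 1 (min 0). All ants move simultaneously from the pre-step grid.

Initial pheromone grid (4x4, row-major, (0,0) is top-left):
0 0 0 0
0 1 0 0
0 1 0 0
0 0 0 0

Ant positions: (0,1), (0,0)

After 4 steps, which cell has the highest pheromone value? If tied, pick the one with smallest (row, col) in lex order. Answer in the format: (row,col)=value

Answer: (1,1)=5

Derivation:
Step 1: ant0:(0,1)->S->(1,1) | ant1:(0,0)->E->(0,1)
  grid max=2 at (1,1)
Step 2: ant0:(1,1)->N->(0,1) | ant1:(0,1)->S->(1,1)
  grid max=3 at (1,1)
Step 3: ant0:(0,1)->S->(1,1) | ant1:(1,1)->N->(0,1)
  grid max=4 at (1,1)
Step 4: ant0:(1,1)->N->(0,1) | ant1:(0,1)->S->(1,1)
  grid max=5 at (1,1)
Final grid:
  0 4 0 0
  0 5 0 0
  0 0 0 0
  0 0 0 0
Max pheromone 5 at (1,1)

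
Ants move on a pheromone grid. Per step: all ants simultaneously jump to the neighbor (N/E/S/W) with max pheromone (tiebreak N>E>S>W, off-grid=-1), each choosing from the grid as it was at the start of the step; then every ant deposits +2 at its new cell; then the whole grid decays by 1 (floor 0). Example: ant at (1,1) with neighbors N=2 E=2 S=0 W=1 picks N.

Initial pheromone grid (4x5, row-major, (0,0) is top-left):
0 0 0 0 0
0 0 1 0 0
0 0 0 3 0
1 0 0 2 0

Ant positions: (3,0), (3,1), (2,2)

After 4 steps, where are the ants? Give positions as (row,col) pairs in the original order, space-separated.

Step 1: ant0:(3,0)->N->(2,0) | ant1:(3,1)->W->(3,0) | ant2:(2,2)->E->(2,3)
  grid max=4 at (2,3)
Step 2: ant0:(2,0)->S->(3,0) | ant1:(3,0)->N->(2,0) | ant2:(2,3)->S->(3,3)
  grid max=3 at (2,3)
Step 3: ant0:(3,0)->N->(2,0) | ant1:(2,0)->S->(3,0) | ant2:(3,3)->N->(2,3)
  grid max=4 at (2,3)
Step 4: ant0:(2,0)->S->(3,0) | ant1:(3,0)->N->(2,0) | ant2:(2,3)->S->(3,3)
  grid max=5 at (3,0)

(3,0) (2,0) (3,3)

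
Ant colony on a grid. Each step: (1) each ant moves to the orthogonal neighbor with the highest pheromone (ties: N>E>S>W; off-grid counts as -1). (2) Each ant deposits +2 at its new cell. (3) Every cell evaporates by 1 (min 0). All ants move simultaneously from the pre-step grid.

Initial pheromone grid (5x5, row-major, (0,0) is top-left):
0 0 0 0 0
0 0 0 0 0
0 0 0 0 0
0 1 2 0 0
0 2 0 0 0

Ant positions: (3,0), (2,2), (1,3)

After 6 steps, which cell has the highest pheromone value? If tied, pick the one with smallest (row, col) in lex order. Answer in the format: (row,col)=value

Step 1: ant0:(3,0)->E->(3,1) | ant1:(2,2)->S->(3,2) | ant2:(1,3)->N->(0,3)
  grid max=3 at (3,2)
Step 2: ant0:(3,1)->E->(3,2) | ant1:(3,2)->W->(3,1) | ant2:(0,3)->E->(0,4)
  grid max=4 at (3,2)
Step 3: ant0:(3,2)->W->(3,1) | ant1:(3,1)->E->(3,2) | ant2:(0,4)->S->(1,4)
  grid max=5 at (3,2)
Step 4: ant0:(3,1)->E->(3,2) | ant1:(3,2)->W->(3,1) | ant2:(1,4)->N->(0,4)
  grid max=6 at (3,2)
Step 5: ant0:(3,2)->W->(3,1) | ant1:(3,1)->E->(3,2) | ant2:(0,4)->S->(1,4)
  grid max=7 at (3,2)
Step 6: ant0:(3,1)->E->(3,2) | ant1:(3,2)->W->(3,1) | ant2:(1,4)->N->(0,4)
  grid max=8 at (3,2)
Final grid:
  0 0 0 0 1
  0 0 0 0 0
  0 0 0 0 0
  0 7 8 0 0
  0 0 0 0 0
Max pheromone 8 at (3,2)

Answer: (3,2)=8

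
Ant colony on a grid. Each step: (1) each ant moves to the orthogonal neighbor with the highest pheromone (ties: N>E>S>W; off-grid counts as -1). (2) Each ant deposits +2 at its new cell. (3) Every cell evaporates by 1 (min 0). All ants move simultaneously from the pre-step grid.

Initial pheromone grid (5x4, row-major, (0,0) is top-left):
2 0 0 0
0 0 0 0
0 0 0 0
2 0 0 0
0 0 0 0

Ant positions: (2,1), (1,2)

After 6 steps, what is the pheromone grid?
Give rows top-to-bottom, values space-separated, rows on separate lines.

After step 1: ants at (1,1),(0,2)
  1 0 1 0
  0 1 0 0
  0 0 0 0
  1 0 0 0
  0 0 0 0
After step 2: ants at (0,1),(0,3)
  0 1 0 1
  0 0 0 0
  0 0 0 0
  0 0 0 0
  0 0 0 0
After step 3: ants at (0,2),(1,3)
  0 0 1 0
  0 0 0 1
  0 0 0 0
  0 0 0 0
  0 0 0 0
After step 4: ants at (0,3),(0,3)
  0 0 0 3
  0 0 0 0
  0 0 0 0
  0 0 0 0
  0 0 0 0
After step 5: ants at (1,3),(1,3)
  0 0 0 2
  0 0 0 3
  0 0 0 0
  0 0 0 0
  0 0 0 0
After step 6: ants at (0,3),(0,3)
  0 0 0 5
  0 0 0 2
  0 0 0 0
  0 0 0 0
  0 0 0 0

0 0 0 5
0 0 0 2
0 0 0 0
0 0 0 0
0 0 0 0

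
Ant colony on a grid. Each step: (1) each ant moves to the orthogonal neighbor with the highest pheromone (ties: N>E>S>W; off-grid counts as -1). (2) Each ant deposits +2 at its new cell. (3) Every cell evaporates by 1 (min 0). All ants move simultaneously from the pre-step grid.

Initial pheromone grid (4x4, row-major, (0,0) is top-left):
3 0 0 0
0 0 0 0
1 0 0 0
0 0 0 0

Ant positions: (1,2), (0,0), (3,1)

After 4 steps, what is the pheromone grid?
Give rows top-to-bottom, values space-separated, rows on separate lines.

After step 1: ants at (0,2),(0,1),(2,1)
  2 1 1 0
  0 0 0 0
  0 1 0 0
  0 0 0 0
After step 2: ants at (0,1),(0,0),(1,1)
  3 2 0 0
  0 1 0 0
  0 0 0 0
  0 0 0 0
After step 3: ants at (0,0),(0,1),(0,1)
  4 5 0 0
  0 0 0 0
  0 0 0 0
  0 0 0 0
After step 4: ants at (0,1),(0,0),(0,0)
  7 6 0 0
  0 0 0 0
  0 0 0 0
  0 0 0 0

7 6 0 0
0 0 0 0
0 0 0 0
0 0 0 0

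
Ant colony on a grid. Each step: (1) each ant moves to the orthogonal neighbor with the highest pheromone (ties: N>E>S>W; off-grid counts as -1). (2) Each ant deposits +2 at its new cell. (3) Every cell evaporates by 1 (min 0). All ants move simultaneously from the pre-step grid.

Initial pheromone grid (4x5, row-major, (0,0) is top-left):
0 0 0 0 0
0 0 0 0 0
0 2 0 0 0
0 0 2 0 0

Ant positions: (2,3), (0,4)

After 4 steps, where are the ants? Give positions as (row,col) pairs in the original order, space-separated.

Step 1: ant0:(2,3)->N->(1,3) | ant1:(0,4)->S->(1,4)
  grid max=1 at (1,3)
Step 2: ant0:(1,3)->E->(1,4) | ant1:(1,4)->W->(1,3)
  grid max=2 at (1,3)
Step 3: ant0:(1,4)->W->(1,3) | ant1:(1,3)->E->(1,4)
  grid max=3 at (1,3)
Step 4: ant0:(1,3)->E->(1,4) | ant1:(1,4)->W->(1,3)
  grid max=4 at (1,3)

(1,4) (1,3)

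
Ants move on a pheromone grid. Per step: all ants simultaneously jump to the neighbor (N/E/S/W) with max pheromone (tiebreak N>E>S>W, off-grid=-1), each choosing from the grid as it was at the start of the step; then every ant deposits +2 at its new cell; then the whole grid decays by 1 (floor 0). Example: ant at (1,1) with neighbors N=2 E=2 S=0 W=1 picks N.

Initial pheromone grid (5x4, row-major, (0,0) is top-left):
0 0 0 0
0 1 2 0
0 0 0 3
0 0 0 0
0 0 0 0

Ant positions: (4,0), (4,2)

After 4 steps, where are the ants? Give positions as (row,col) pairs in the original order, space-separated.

Step 1: ant0:(4,0)->N->(3,0) | ant1:(4,2)->N->(3,2)
  grid max=2 at (2,3)
Step 2: ant0:(3,0)->N->(2,0) | ant1:(3,2)->N->(2,2)
  grid max=1 at (2,0)
Step 3: ant0:(2,0)->N->(1,0) | ant1:(2,2)->E->(2,3)
  grid max=2 at (2,3)
Step 4: ant0:(1,0)->N->(0,0) | ant1:(2,3)->N->(1,3)
  grid max=1 at (0,0)

(0,0) (1,3)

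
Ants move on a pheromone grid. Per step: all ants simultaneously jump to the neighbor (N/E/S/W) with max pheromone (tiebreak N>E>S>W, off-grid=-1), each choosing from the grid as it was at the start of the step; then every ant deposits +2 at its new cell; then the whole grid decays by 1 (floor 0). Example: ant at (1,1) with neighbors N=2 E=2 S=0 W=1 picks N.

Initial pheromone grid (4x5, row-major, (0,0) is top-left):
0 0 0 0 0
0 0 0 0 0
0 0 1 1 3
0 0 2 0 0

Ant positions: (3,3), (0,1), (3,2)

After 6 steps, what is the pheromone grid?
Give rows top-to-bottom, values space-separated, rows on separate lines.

After step 1: ants at (3,2),(0,2),(2,2)
  0 0 1 0 0
  0 0 0 0 0
  0 0 2 0 2
  0 0 3 0 0
After step 2: ants at (2,2),(0,3),(3,2)
  0 0 0 1 0
  0 0 0 0 0
  0 0 3 0 1
  0 0 4 0 0
After step 3: ants at (3,2),(0,4),(2,2)
  0 0 0 0 1
  0 0 0 0 0
  0 0 4 0 0
  0 0 5 0 0
After step 4: ants at (2,2),(1,4),(3,2)
  0 0 0 0 0
  0 0 0 0 1
  0 0 5 0 0
  0 0 6 0 0
After step 5: ants at (3,2),(0,4),(2,2)
  0 0 0 0 1
  0 0 0 0 0
  0 0 6 0 0
  0 0 7 0 0
After step 6: ants at (2,2),(1,4),(3,2)
  0 0 0 0 0
  0 0 0 0 1
  0 0 7 0 0
  0 0 8 0 0

0 0 0 0 0
0 0 0 0 1
0 0 7 0 0
0 0 8 0 0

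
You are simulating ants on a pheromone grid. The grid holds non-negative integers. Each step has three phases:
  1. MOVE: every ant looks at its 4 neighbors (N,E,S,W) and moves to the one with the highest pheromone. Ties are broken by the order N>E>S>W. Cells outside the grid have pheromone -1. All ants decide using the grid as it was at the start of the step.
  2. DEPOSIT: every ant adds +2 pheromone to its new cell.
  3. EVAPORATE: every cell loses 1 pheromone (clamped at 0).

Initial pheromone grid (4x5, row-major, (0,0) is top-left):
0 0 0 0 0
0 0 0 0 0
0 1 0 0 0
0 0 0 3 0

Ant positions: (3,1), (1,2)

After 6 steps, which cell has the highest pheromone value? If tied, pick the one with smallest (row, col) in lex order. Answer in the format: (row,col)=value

Answer: (1,1)=1

Derivation:
Step 1: ant0:(3,1)->N->(2,1) | ant1:(1,2)->N->(0,2)
  grid max=2 at (2,1)
Step 2: ant0:(2,1)->N->(1,1) | ant1:(0,2)->E->(0,3)
  grid max=1 at (0,3)
Step 3: ant0:(1,1)->S->(2,1) | ant1:(0,3)->E->(0,4)
  grid max=2 at (2,1)
Step 4: ant0:(2,1)->N->(1,1) | ant1:(0,4)->S->(1,4)
  grid max=1 at (1,1)
Step 5: ant0:(1,1)->S->(2,1) | ant1:(1,4)->N->(0,4)
  grid max=2 at (2,1)
Step 6: ant0:(2,1)->N->(1,1) | ant1:(0,4)->S->(1,4)
  grid max=1 at (1,1)
Final grid:
  0 0 0 0 0
  0 1 0 0 1
  0 1 0 0 0
  0 0 0 0 0
Max pheromone 1 at (1,1)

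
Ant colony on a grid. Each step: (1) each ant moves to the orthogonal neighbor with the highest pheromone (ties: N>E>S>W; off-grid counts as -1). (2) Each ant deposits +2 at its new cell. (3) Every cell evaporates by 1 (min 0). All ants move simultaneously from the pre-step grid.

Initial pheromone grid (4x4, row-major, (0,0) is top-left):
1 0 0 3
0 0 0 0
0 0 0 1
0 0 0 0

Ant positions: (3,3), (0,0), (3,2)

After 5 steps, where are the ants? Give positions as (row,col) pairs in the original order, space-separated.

Step 1: ant0:(3,3)->N->(2,3) | ant1:(0,0)->E->(0,1) | ant2:(3,2)->N->(2,2)
  grid max=2 at (0,3)
Step 2: ant0:(2,3)->W->(2,2) | ant1:(0,1)->E->(0,2) | ant2:(2,2)->E->(2,3)
  grid max=3 at (2,3)
Step 3: ant0:(2,2)->E->(2,3) | ant1:(0,2)->E->(0,3) | ant2:(2,3)->W->(2,2)
  grid max=4 at (2,3)
Step 4: ant0:(2,3)->W->(2,2) | ant1:(0,3)->S->(1,3) | ant2:(2,2)->E->(2,3)
  grid max=5 at (2,3)
Step 5: ant0:(2,2)->E->(2,3) | ant1:(1,3)->S->(2,3) | ant2:(2,3)->W->(2,2)
  grid max=8 at (2,3)

(2,3) (2,3) (2,2)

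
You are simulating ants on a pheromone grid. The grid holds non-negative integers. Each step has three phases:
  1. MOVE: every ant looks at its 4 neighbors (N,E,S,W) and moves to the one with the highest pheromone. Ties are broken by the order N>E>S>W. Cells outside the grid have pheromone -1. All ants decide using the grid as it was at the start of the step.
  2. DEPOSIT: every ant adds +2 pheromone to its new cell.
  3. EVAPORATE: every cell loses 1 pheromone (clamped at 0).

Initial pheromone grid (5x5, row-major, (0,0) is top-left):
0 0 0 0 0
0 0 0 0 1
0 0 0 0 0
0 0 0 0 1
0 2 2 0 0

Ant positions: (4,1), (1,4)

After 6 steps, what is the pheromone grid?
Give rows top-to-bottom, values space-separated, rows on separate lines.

After step 1: ants at (4,2),(0,4)
  0 0 0 0 1
  0 0 0 0 0
  0 0 0 0 0
  0 0 0 0 0
  0 1 3 0 0
After step 2: ants at (4,1),(1,4)
  0 0 0 0 0
  0 0 0 0 1
  0 0 0 0 0
  0 0 0 0 0
  0 2 2 0 0
After step 3: ants at (4,2),(0,4)
  0 0 0 0 1
  0 0 0 0 0
  0 0 0 0 0
  0 0 0 0 0
  0 1 3 0 0
After step 4: ants at (4,1),(1,4)
  0 0 0 0 0
  0 0 0 0 1
  0 0 0 0 0
  0 0 0 0 0
  0 2 2 0 0
After step 5: ants at (4,2),(0,4)
  0 0 0 0 1
  0 0 0 0 0
  0 0 0 0 0
  0 0 0 0 0
  0 1 3 0 0
After step 6: ants at (4,1),(1,4)
  0 0 0 0 0
  0 0 0 0 1
  0 0 0 0 0
  0 0 0 0 0
  0 2 2 0 0

0 0 0 0 0
0 0 0 0 1
0 0 0 0 0
0 0 0 0 0
0 2 2 0 0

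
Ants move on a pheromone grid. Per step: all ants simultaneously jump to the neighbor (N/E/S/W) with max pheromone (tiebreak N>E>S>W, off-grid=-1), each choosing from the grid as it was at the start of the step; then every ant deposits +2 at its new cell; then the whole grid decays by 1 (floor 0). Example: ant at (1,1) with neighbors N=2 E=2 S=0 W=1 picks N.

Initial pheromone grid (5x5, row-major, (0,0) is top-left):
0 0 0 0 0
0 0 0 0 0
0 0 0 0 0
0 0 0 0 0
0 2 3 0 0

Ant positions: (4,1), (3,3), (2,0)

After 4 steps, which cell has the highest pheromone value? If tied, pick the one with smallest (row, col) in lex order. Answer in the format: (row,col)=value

Answer: (4,2)=3

Derivation:
Step 1: ant0:(4,1)->E->(4,2) | ant1:(3,3)->N->(2,3) | ant2:(2,0)->N->(1,0)
  grid max=4 at (4,2)
Step 2: ant0:(4,2)->W->(4,1) | ant1:(2,3)->N->(1,3) | ant2:(1,0)->N->(0,0)
  grid max=3 at (4,2)
Step 3: ant0:(4,1)->E->(4,2) | ant1:(1,3)->N->(0,3) | ant2:(0,0)->E->(0,1)
  grid max=4 at (4,2)
Step 4: ant0:(4,2)->W->(4,1) | ant1:(0,3)->E->(0,4) | ant2:(0,1)->E->(0,2)
  grid max=3 at (4,2)
Final grid:
  0 0 1 0 1
  0 0 0 0 0
  0 0 0 0 0
  0 0 0 0 0
  0 2 3 0 0
Max pheromone 3 at (4,2)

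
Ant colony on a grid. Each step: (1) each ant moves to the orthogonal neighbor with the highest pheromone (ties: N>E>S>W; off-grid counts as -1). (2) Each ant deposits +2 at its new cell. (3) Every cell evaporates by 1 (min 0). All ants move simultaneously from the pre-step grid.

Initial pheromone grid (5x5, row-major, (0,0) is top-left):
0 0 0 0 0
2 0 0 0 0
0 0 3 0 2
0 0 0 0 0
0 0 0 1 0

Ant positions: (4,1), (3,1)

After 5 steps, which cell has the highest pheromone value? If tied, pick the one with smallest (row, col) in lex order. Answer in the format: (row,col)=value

Step 1: ant0:(4,1)->N->(3,1) | ant1:(3,1)->N->(2,1)
  grid max=2 at (2,2)
Step 2: ant0:(3,1)->N->(2,1) | ant1:(2,1)->E->(2,2)
  grid max=3 at (2,2)
Step 3: ant0:(2,1)->E->(2,2) | ant1:(2,2)->W->(2,1)
  grid max=4 at (2,2)
Step 4: ant0:(2,2)->W->(2,1) | ant1:(2,1)->E->(2,2)
  grid max=5 at (2,2)
Step 5: ant0:(2,1)->E->(2,2) | ant1:(2,2)->W->(2,1)
  grid max=6 at (2,2)
Final grid:
  0 0 0 0 0
  0 0 0 0 0
  0 5 6 0 0
  0 0 0 0 0
  0 0 0 0 0
Max pheromone 6 at (2,2)

Answer: (2,2)=6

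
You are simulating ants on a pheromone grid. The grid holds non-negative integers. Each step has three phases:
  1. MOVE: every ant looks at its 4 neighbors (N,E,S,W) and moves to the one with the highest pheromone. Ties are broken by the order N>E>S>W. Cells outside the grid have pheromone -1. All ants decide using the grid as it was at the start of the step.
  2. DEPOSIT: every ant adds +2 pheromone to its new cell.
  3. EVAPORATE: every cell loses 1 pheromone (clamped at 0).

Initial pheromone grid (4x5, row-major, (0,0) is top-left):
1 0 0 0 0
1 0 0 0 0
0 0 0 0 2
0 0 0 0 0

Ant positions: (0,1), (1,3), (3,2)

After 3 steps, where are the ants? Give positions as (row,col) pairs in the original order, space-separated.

Step 1: ant0:(0,1)->W->(0,0) | ant1:(1,3)->N->(0,3) | ant2:(3,2)->N->(2,2)
  grid max=2 at (0,0)
Step 2: ant0:(0,0)->E->(0,1) | ant1:(0,3)->E->(0,4) | ant2:(2,2)->N->(1,2)
  grid max=1 at (0,0)
Step 3: ant0:(0,1)->W->(0,0) | ant1:(0,4)->S->(1,4) | ant2:(1,2)->N->(0,2)
  grid max=2 at (0,0)

(0,0) (1,4) (0,2)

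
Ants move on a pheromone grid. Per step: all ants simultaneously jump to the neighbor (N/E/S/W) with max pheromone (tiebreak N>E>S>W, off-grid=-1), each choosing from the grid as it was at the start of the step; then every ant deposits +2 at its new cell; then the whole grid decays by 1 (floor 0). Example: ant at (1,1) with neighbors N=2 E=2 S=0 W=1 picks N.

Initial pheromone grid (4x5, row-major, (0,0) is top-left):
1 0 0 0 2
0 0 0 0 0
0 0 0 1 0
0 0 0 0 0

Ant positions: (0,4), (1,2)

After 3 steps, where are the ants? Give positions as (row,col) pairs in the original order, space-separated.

Step 1: ant0:(0,4)->S->(1,4) | ant1:(1,2)->N->(0,2)
  grid max=1 at (0,2)
Step 2: ant0:(1,4)->N->(0,4) | ant1:(0,2)->E->(0,3)
  grid max=2 at (0,4)
Step 3: ant0:(0,4)->W->(0,3) | ant1:(0,3)->E->(0,4)
  grid max=3 at (0,4)

(0,3) (0,4)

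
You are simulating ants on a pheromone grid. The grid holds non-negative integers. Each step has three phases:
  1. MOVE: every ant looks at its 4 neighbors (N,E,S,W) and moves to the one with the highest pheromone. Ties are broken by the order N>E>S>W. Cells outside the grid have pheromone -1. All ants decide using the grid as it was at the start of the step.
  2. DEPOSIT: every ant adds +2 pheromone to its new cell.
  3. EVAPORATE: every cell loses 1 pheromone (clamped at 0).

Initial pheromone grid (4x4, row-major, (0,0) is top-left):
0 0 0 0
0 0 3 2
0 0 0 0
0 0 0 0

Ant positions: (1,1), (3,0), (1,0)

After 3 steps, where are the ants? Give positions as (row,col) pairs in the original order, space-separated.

Step 1: ant0:(1,1)->E->(1,2) | ant1:(3,0)->N->(2,0) | ant2:(1,0)->N->(0,0)
  grid max=4 at (1,2)
Step 2: ant0:(1,2)->E->(1,3) | ant1:(2,0)->N->(1,0) | ant2:(0,0)->E->(0,1)
  grid max=3 at (1,2)
Step 3: ant0:(1,3)->W->(1,2) | ant1:(1,0)->N->(0,0) | ant2:(0,1)->E->(0,2)
  grid max=4 at (1,2)

(1,2) (0,0) (0,2)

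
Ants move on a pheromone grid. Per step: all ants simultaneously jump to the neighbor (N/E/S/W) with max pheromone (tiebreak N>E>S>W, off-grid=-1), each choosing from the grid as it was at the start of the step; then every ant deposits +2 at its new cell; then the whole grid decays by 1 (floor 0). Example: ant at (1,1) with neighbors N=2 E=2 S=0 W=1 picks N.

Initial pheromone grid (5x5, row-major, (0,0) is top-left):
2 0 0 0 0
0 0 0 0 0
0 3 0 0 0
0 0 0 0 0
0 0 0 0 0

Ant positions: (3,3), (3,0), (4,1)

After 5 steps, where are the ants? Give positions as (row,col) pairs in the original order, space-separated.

Step 1: ant0:(3,3)->N->(2,3) | ant1:(3,0)->N->(2,0) | ant2:(4,1)->N->(3,1)
  grid max=2 at (2,1)
Step 2: ant0:(2,3)->N->(1,3) | ant1:(2,0)->E->(2,1) | ant2:(3,1)->N->(2,1)
  grid max=5 at (2,1)
Step 3: ant0:(1,3)->N->(0,3) | ant1:(2,1)->N->(1,1) | ant2:(2,1)->N->(1,1)
  grid max=4 at (2,1)
Step 4: ant0:(0,3)->E->(0,4) | ant1:(1,1)->S->(2,1) | ant2:(1,1)->S->(2,1)
  grid max=7 at (2,1)
Step 5: ant0:(0,4)->S->(1,4) | ant1:(2,1)->N->(1,1) | ant2:(2,1)->N->(1,1)
  grid max=6 at (2,1)

(1,4) (1,1) (1,1)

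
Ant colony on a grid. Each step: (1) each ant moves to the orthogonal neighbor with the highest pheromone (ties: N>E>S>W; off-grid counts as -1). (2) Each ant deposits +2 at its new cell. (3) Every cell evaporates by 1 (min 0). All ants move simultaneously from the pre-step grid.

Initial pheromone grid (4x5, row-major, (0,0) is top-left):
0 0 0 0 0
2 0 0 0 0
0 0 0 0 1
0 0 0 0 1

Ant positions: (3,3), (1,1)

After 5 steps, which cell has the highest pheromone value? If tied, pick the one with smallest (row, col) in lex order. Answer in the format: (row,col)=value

Answer: (1,0)=3

Derivation:
Step 1: ant0:(3,3)->E->(3,4) | ant1:(1,1)->W->(1,0)
  grid max=3 at (1,0)
Step 2: ant0:(3,4)->N->(2,4) | ant1:(1,0)->N->(0,0)
  grid max=2 at (1,0)
Step 3: ant0:(2,4)->S->(3,4) | ant1:(0,0)->S->(1,0)
  grid max=3 at (1,0)
Step 4: ant0:(3,4)->N->(2,4) | ant1:(1,0)->N->(0,0)
  grid max=2 at (1,0)
Step 5: ant0:(2,4)->S->(3,4) | ant1:(0,0)->S->(1,0)
  grid max=3 at (1,0)
Final grid:
  0 0 0 0 0
  3 0 0 0 0
  0 0 0 0 0
  0 0 0 0 2
Max pheromone 3 at (1,0)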